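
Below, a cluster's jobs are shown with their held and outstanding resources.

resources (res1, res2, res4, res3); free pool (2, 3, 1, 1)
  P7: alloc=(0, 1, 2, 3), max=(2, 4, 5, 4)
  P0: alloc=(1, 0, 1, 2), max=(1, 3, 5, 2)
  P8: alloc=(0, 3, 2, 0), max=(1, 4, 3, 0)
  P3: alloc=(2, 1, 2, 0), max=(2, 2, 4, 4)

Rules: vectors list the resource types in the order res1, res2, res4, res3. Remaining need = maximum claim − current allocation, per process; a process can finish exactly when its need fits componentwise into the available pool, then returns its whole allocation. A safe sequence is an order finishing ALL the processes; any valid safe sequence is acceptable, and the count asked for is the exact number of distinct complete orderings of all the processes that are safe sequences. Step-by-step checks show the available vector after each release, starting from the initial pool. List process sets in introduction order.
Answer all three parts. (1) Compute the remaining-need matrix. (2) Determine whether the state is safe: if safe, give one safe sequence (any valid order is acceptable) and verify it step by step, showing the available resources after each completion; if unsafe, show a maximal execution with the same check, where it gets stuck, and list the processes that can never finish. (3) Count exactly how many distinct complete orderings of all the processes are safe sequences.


(1) Outstanding need per process (order res1, res2, res4, res3):
  P7: (2, 3, 3, 1)
  P0: (0, 3, 4, 0)
  P8: (1, 1, 1, 0)
  P3: (0, 1, 2, 4)
(2) The state is SAFE; one workable sequence: P8, P7, P3, P0.
Key observation: reading the order forward, P8 is the first process whose need (1, 1, 1, 0) meets the free pool (2, 3, 1, 1) exactly on a resource it requests.
Verifying each step:
  pool = (2, 3, 1, 1)
  run P8 (needs (1, 1, 1, 0), free (2, 3, 1, 1)); after release of (0, 3, 2, 0) the pool is (2, 6, 3, 1)
  run P7 (needs (2, 3, 3, 1), free (2, 6, 3, 1)); after release of (0, 1, 2, 3) the pool is (2, 7, 5, 4)
  run P3 (needs (0, 1, 2, 4), free (2, 7, 5, 4)); after release of (2, 1, 2, 0) the pool is (4, 8, 7, 4)
  run P0 (needs (0, 3, 4, 0), free (4, 8, 7, 4)); after release of (1, 0, 1, 2) the pool is (5, 8, 8, 6)
(3) Precisely 2 of the possible complete orderings are safe sequences.


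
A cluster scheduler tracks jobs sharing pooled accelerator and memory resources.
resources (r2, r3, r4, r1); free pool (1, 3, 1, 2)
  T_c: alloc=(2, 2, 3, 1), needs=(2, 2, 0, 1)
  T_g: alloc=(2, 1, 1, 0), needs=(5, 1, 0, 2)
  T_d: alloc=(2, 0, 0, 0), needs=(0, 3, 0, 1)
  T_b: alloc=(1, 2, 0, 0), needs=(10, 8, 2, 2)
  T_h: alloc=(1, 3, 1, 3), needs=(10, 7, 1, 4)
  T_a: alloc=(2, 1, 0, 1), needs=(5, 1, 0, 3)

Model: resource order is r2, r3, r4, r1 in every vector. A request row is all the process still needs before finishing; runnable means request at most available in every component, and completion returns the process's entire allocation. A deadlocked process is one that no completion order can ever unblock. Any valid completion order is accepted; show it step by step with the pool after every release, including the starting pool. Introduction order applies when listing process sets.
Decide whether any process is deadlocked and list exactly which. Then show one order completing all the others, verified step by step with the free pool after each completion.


Deadlocked: T_b and T_h.
Key observation: the pool after T_d, T_c, T_a, T_g is (9, 7, 5, 4); every surviving request exceeds it in r2, so progress ends there.
The rest can finish in the order T_d, T_c, T_a, T_g. Walking it through:
  pool = (1, 3, 1, 2)
  T_d needs (0, 3, 0, 1) <= (1, 3, 1, 2) -> finishes; pool += (2, 0, 0, 0) = (3, 3, 1, 2)
  T_c needs (2, 2, 0, 1) <= (3, 3, 1, 2) -> finishes; pool += (2, 2, 3, 1) = (5, 5, 4, 3)
  T_a needs (5, 1, 0, 3) <= (5, 5, 4, 3) -> finishes; pool += (2, 1, 0, 1) = (7, 6, 4, 4)
  T_g needs (5, 1, 0, 2) <= (7, 6, 4, 4) -> finishes; pool += (2, 1, 1, 0) = (9, 7, 5, 4)
The stuck group stays short no matter what:
  T_b cannot run: need (10, 8, 2, 2) vs free (9, 7, 5, 4) (insufficient r2 and r3)
  T_h cannot run: need (10, 7, 1, 4) vs free (9, 7, 5, 4) (insufficient r2)


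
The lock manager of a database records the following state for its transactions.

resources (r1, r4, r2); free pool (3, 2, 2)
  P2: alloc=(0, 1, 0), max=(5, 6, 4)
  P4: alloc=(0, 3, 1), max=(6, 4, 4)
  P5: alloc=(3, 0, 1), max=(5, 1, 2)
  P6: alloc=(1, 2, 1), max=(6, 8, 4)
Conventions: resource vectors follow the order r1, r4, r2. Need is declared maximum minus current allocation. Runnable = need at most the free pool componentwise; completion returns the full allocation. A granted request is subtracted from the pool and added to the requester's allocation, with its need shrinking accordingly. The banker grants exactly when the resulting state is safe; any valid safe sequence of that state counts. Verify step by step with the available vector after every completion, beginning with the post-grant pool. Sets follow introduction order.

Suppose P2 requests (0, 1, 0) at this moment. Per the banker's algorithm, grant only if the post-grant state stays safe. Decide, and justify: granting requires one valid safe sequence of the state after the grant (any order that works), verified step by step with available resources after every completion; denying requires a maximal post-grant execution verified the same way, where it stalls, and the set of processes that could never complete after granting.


GRANT: granting preserves safety; a valid post-grant sequence is P5, P4, P2, P6.
Key observation: post-grant, (3, 1, 2) remains, and an order beginning with P5 completes everyone.
Check on the post-grant state, step by step:
  pool = (3, 1, 2)
  P5: need (2, 1, 1) fits (3, 1, 2); releases (3, 0, 1), pool now (6, 1, 3)
  P4: need (6, 1, 3) fits (6, 1, 3); releases (0, 3, 1), pool now (6, 4, 4)
  P2: need (5, 4, 4) fits (6, 4, 4); releases (0, 2, 0), pool now (6, 6, 4)
  P6: need (5, 6, 3) fits (6, 6, 4); releases (1, 2, 1), pool now (7, 8, 5)


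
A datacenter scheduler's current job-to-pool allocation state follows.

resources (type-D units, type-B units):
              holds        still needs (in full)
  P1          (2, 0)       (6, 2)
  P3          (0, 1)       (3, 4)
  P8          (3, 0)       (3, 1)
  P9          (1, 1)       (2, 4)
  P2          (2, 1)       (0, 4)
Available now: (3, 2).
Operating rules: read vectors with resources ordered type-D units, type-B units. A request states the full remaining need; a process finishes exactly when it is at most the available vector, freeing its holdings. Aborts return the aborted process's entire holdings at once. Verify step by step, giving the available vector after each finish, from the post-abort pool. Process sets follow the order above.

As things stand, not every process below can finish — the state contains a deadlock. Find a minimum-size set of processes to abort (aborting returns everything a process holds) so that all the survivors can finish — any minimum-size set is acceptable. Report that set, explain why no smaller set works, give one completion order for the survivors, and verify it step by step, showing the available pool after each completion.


The answer: abort P3 and P2.
Key observation: P9 had no path to completion before; after the abort of P3 and P2 ((2, 2) returned), step 3 is where it fits.
Minimality, checking each single-abort alternative: P1 alone leaves P3 blocked (short on type-B units); P3 alone leaves P9 blocked (short on type-B units); P8 alone leaves P3 blocked (short on type-B units); P9 alone leaves P3 blocked (short on type-B units); P2 alone leaves P3 blocked (short on type-B units).
One survivor order: P8, P1, P9. Step-by-step check (post-abort pool first):
  pool = (5, 4)
  P8 needs (3, 1) <= (5, 4) -> finishes; pool += (3, 0) = (8, 4)
  P1 needs (6, 2) <= (8, 4) -> finishes; pool += (2, 0) = (10, 4)
  P9 needs (2, 4) <= (10, 4) -> finishes; pool += (1, 1) = (11, 5)


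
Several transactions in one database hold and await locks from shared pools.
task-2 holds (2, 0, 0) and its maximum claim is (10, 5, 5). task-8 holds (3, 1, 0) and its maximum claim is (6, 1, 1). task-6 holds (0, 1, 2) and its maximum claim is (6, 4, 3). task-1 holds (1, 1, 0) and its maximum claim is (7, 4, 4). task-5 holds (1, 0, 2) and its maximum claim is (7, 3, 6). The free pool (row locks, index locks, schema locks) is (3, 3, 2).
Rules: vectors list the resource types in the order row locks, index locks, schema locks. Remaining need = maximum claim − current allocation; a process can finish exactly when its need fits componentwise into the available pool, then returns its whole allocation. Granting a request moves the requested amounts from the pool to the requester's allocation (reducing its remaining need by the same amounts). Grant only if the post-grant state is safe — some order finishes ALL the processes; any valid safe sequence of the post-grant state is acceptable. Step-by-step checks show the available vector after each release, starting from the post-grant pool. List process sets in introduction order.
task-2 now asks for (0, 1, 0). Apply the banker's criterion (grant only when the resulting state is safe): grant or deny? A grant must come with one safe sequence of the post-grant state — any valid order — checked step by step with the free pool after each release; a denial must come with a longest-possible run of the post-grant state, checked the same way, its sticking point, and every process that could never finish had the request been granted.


GRANT: granting preserves safety; a valid post-grant sequence is task-8, task-6, task-5, task-1, task-2.
Key observation: with (3, 2, 2) left after the transfer, task-8 can run at once — the state stays safe.
Verifying the post-grant state step by step:
  pool = (3, 2, 2)
  task-8: need (3, 0, 1) fits (3, 2, 2); releases (3, 1, 0), pool now (6, 3, 2)
  task-6: need (6, 3, 1) fits (6, 3, 2); releases (0, 1, 2), pool now (6, 4, 4)
  task-5: need (6, 3, 4) fits (6, 4, 4); releases (1, 0, 2), pool now (7, 4, 6)
  task-1: need (6, 3, 4) fits (7, 4, 6); releases (1, 1, 0), pool now (8, 5, 6)
  task-2: need (8, 4, 5) fits (8, 5, 6); releases (2, 1, 0), pool now (10, 6, 6)


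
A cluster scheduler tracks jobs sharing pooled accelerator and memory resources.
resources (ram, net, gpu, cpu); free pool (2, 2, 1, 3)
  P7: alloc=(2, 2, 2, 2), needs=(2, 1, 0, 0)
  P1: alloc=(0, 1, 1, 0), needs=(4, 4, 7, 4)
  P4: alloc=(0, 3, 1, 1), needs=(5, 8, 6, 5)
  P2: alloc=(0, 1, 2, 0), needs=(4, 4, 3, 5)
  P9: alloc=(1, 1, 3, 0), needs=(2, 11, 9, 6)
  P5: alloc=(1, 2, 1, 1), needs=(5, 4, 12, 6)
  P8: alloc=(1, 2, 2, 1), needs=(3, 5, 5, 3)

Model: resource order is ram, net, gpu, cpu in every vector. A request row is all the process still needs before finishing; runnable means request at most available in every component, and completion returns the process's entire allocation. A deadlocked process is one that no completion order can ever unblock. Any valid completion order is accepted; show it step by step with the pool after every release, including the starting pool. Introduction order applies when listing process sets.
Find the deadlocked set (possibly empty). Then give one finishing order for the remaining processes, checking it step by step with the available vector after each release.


The deadlocked set is empty.
Key observation: no deadlock: P7 fits now, and the freed resources carry the rest through.
The rest can finish in the order P7, P2, P8, P1, P4, P9, P5. Check, step by step:
  pool = (2, 2, 1, 3)
  P7 needs (2, 1, 0, 0) <= (2, 2, 1, 3) -> finishes; pool += (2, 2, 2, 2) = (4, 4, 3, 5)
  P2 needs (4, 4, 3, 5) <= (4, 4, 3, 5) -> finishes; pool += (0, 1, 2, 0) = (4, 5, 5, 5)
  P8 needs (3, 5, 5, 3) <= (4, 5, 5, 5) -> finishes; pool += (1, 2, 2, 1) = (5, 7, 7, 6)
  P1 needs (4, 4, 7, 4) <= (5, 7, 7, 6) -> finishes; pool += (0, 1, 1, 0) = (5, 8, 8, 6)
  P4 needs (5, 8, 6, 5) <= (5, 8, 8, 6) -> finishes; pool += (0, 3, 1, 1) = (5, 11, 9, 7)
  P9 needs (2, 11, 9, 6) <= (5, 11, 9, 7) -> finishes; pool += (1, 1, 3, 0) = (6, 12, 12, 7)
  P5 needs (5, 4, 12, 6) <= (6, 12, 12, 7) -> finishes; pool += (1, 2, 1, 1) = (7, 14, 13, 8)


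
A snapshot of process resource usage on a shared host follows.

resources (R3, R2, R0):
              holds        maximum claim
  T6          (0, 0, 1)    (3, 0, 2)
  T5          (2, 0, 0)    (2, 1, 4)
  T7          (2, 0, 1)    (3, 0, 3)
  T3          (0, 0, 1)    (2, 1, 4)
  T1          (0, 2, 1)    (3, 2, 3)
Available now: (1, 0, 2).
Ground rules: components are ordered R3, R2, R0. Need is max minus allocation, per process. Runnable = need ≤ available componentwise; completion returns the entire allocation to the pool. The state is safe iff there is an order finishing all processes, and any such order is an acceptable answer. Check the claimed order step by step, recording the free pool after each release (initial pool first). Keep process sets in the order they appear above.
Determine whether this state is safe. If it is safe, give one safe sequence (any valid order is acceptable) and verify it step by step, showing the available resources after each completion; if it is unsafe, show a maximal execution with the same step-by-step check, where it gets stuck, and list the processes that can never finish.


SAFE. One safe sequence: T7, T1, T6, T3, T5.
Key observation: at T7 the run first touches a limit — (1, 0, 2) against (1, 0, 2), exact on a resource it actually requests.
Check, step by step:
  pool = (1, 0, 2)
  T7 needs (1, 0, 2) <= (1, 0, 2) -> finishes; pool += (2, 0, 1) = (3, 0, 3)
  T1 needs (3, 0, 2) <= (3, 0, 3) -> finishes; pool += (0, 2, 1) = (3, 2, 4)
  T6 needs (3, 0, 1) <= (3, 2, 4) -> finishes; pool += (0, 0, 1) = (3, 2, 5)
  T3 needs (2, 1, 3) <= (3, 2, 5) -> finishes; pool += (0, 0, 1) = (3, 2, 6)
  T5 needs (0, 1, 4) <= (3, 2, 6) -> finishes; pool += (2, 0, 0) = (5, 2, 6)


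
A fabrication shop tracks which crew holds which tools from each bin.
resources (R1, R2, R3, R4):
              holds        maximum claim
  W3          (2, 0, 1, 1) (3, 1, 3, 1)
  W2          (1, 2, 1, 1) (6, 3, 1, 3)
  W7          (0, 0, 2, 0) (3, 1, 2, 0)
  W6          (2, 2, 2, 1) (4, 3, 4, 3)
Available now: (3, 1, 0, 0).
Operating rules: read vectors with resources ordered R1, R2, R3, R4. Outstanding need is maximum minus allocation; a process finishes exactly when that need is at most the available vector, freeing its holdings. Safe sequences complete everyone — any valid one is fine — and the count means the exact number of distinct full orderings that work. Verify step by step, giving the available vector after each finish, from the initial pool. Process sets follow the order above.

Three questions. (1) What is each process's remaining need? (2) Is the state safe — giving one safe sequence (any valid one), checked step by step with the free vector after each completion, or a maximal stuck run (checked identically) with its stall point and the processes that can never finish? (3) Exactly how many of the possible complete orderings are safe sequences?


(1) Outstanding need per process (order R1, R2, R3, R4):
  W3: (1, 1, 2, 0)
  W2: (5, 1, 0, 2)
  W7: (3, 1, 0, 0)
  W6: (2, 1, 2, 2)
(2) UNSAFE — no complete ordering exists.
Key observation: once W7, W3 finish, the pool peaks at (5, 1, 3, 1) — and every remaining process still needs more R4 than that.
Going as far as possible: W7, W3; after that, nothing fits. Step-by-step check:
  pool = (3, 1, 0, 0)
  W7: need (3, 1, 0, 0) fits (3, 1, 0, 0); releases (0, 0, 2, 0), pool now (3, 1, 2, 0)
  W3: need (1, 1, 2, 0) fits (3, 1, 2, 0); releases (2, 0, 1, 1), pool now (5, 1, 3, 1)
  blocked: W2 wants (5, 1, 0, 2), pool (5, 1, 3, 1) — not enough R4
  blocked: W6 wants (2, 1, 2, 2), pool (5, 1, 3, 1) — not enough R4
Processes that can never finish: W2 and W6.
(3) Exactly 0 of the possible complete orderings are safe sequences.


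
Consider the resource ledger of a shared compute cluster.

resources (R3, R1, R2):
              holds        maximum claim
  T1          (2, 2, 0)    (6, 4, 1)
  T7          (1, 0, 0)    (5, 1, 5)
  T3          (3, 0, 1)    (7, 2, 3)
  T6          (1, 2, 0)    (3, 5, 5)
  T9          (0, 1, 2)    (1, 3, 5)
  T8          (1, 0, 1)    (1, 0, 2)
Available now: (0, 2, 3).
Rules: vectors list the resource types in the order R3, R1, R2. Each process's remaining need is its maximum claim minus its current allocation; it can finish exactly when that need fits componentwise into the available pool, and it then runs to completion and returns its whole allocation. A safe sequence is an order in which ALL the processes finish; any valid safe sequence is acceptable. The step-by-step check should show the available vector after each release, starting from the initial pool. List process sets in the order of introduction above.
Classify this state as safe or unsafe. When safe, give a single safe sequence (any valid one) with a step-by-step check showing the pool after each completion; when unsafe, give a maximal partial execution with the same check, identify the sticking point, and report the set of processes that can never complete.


The state is UNSAFE.
Key observation: the pool after T8, T9 is (1, 3, 6); every surviving request exceeds it in R3, so progress ends there.
The run T8, T9 cannot be extended any further. Walking it through:
  pool = (0, 2, 3)
  T8: need (0, 0, 1) fits (0, 2, 3); releases (1, 0, 1), pool now (1, 2, 4)
  T9: need (1, 2, 3) fits (1, 2, 4); releases (0, 1, 2), pool now (1, 3, 6)
  blocked: T1 wants (4, 2, 1), pool (1, 3, 6) — not enough R3
  blocked: T7 wants (4, 1, 5), pool (1, 3, 6) — not enough R3
  blocked: T3 wants (4, 2, 2), pool (1, 3, 6) — not enough R3
  blocked: T6 wants (2, 3, 5), pool (1, 3, 6) — not enough R3
Processes that can never finish: T1, T7, T3 and T6.


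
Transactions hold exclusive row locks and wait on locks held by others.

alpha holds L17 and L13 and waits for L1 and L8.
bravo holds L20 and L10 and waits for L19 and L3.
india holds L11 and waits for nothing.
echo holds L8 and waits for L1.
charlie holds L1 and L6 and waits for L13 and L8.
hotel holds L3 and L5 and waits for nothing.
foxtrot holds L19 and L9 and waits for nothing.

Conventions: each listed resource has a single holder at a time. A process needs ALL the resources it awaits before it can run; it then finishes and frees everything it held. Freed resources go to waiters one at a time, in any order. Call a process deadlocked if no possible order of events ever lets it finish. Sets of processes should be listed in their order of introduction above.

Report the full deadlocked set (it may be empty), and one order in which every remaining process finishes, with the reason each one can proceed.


The deadlocked set is alpha, echo and charlie.
Key observation: along alpha -> echo -> charlie -> alpha, each member waits on what the next one holds — a deadlock; no other process is dragged down with it.
One completion order for the rest: hotel, foxtrot, india, bravo.
Walking it through:
  hotel waits on nothing -> runs at once and releases L3 and L5
  foxtrot waits on nothing -> runs at once and releases L19 and L9
  india waits on nothing -> runs at once and releases L11
  run bravo (all its waits — L19 and L3 — are resolved); releases L20 and L10


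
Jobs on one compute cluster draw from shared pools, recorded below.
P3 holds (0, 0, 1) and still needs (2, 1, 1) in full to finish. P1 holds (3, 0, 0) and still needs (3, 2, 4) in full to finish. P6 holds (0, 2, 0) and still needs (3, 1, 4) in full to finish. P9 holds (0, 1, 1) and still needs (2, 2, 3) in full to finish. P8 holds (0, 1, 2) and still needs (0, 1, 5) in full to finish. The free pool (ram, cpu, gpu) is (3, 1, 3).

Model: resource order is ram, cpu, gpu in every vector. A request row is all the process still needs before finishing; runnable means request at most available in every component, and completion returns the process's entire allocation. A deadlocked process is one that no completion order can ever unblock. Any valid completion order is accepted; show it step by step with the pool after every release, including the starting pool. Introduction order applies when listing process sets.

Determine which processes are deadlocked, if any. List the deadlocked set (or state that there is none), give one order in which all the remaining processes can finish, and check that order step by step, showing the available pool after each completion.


Nothing here is deadlocked.
Key observation: there is always a runnable process — P3 first — so the state unwinds completely.
A valid finishing order for the others: P3, P6, P9, P1, P8. Verifying each step:
  pool = (3, 1, 3)
  P3 needs (2, 1, 1) <= (3, 1, 3) -> finishes; pool += (0, 0, 1) = (3, 1, 4)
  P6 needs (3, 1, 4) <= (3, 1, 4) -> finishes; pool += (0, 2, 0) = (3, 3, 4)
  P9 needs (2, 2, 3) <= (3, 3, 4) -> finishes; pool += (0, 1, 1) = (3, 4, 5)
  P1 needs (3, 2, 4) <= (3, 4, 5) -> finishes; pool += (3, 0, 0) = (6, 4, 5)
  P8 needs (0, 1, 5) <= (6, 4, 5) -> finishes; pool += (0, 1, 2) = (6, 5, 7)


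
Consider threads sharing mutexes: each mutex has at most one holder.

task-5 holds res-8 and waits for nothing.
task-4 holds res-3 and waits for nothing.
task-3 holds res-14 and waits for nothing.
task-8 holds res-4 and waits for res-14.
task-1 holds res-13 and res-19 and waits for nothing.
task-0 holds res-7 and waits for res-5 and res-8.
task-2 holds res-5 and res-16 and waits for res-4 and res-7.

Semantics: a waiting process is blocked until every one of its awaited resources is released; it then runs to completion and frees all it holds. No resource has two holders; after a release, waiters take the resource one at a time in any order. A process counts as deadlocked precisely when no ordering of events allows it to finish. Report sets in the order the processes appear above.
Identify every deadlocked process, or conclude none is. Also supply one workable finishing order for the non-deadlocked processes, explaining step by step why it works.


Deadlocked set: task-0 and task-2.
Key observation: the loop task-0 -> task-2 -> task-0 blocks itself forever; no other process is dragged down with it.
One completion order for the rest: task-5, task-3, task-8, task-1, task-4.
Verifying each step:
  run task-5 (it waits on nothing); releases res-8
  run task-3 (it waits on nothing); releases res-14
  task-8 waits on res-14 — all released -> runs and releases res-4
  run task-1 (it waits on nothing); releases res-13 and res-19
  run task-4 (it waits on nothing); releases res-3


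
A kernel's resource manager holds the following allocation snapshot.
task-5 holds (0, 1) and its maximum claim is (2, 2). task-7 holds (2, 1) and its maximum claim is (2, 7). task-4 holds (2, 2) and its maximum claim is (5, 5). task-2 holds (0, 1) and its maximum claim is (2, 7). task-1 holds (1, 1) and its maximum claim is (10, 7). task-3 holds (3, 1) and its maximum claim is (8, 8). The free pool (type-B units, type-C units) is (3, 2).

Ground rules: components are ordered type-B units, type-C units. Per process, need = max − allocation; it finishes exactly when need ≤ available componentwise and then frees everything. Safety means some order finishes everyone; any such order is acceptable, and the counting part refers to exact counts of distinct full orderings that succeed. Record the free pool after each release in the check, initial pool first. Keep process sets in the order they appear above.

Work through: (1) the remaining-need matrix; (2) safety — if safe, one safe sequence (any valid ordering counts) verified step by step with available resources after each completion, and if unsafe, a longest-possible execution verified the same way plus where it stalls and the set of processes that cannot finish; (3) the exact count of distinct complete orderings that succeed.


(1) Need matrix, components ordered type-B units, type-C units:
  task-5: (2, 1)
  task-7: (0, 6)
  task-4: (3, 3)
  task-2: (2, 6)
  task-1: (9, 6)
  task-3: (5, 7)
(2) The state is UNSAFE.
Key observation: after task-5, task-4 complete, (5, 5) is the best the pool ever gets, yet each leftover process wants more type-C units.
A maximal execution: task-5, task-4 — then nothing else fits. Walking it through:
  pool = (3, 2)
  task-5 needs (2, 1) <= (3, 2) -> finishes; pool += (0, 1) = (3, 3)
  task-4 needs (3, 3) <= (3, 3) -> finishes; pool += (2, 2) = (5, 5)
  task-7 still needs (0, 6) but only (5, 5) is free — short on type-C units
  task-2 still needs (2, 6) but only (5, 5) is free — short on type-C units
  task-1 still needs (9, 6) but only (5, 5) is free — short on type-B units and type-C units
  task-3 still needs (5, 7) but only (5, 5) is free — short on type-C units
Never able to finish: task-7, task-2, task-1 and task-3.
(3) Exactly 0 of the possible complete orderings are safe sequences.


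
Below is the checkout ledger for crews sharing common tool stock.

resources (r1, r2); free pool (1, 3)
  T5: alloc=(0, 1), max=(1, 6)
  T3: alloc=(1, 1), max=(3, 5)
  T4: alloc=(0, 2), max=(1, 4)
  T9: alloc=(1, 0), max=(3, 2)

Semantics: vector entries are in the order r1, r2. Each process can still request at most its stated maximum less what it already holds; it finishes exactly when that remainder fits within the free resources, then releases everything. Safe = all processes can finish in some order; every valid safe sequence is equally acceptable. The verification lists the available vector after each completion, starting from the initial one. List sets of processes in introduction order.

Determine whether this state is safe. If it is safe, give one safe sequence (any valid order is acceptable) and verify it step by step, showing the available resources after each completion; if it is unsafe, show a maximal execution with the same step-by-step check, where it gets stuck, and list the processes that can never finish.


The state is UNSAFE.
Key observation: once T4, T5 finish, the pool peaks at (1, 6) — and every remaining process still needs more r1 than that.
Going as far as possible: T4, T5; after that, nothing fits. Check, step by step:
  pool = (1, 3)
  T4: need (1, 2) fits (1, 3); releases (0, 2), pool now (1, 5)
  T5: need (1, 5) fits (1, 5); releases (0, 1), pool now (1, 6)
  T3 still needs (2, 4) but only (1, 6) is free — short on r1
  T9 still needs (2, 2) but only (1, 6) is free — short on r1
Never able to finish: T3 and T9.


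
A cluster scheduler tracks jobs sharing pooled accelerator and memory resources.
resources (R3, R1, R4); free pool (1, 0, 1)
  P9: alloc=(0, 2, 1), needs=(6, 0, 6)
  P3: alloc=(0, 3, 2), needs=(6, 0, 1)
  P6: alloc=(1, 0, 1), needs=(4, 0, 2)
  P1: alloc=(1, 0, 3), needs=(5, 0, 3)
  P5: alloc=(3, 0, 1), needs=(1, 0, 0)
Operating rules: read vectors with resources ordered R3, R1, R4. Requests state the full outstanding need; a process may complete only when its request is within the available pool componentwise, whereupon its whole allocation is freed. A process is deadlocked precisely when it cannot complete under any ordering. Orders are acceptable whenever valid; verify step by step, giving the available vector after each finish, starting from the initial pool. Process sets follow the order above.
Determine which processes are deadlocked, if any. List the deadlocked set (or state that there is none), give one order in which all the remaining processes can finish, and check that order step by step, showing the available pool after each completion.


No process is deadlocked.
Key observation: the pool covers P5 at once, and every later process fits after earlier releases.
One completion order for the rest: P5, P6, P1, P3, P9. Step-by-step check:
  pool = (1, 0, 1)
  P5 needs (1, 0, 0) <= (1, 0, 1) -> finishes; pool += (3, 0, 1) = (4, 0, 2)
  P6 needs (4, 0, 2) <= (4, 0, 2) -> finishes; pool += (1, 0, 1) = (5, 0, 3)
  P1 needs (5, 0, 3) <= (5, 0, 3) -> finishes; pool += (1, 0, 3) = (6, 0, 6)
  P3 needs (6, 0, 1) <= (6, 0, 6) -> finishes; pool += (0, 3, 2) = (6, 3, 8)
  P9 needs (6, 0, 6) <= (6, 3, 8) -> finishes; pool += (0, 2, 1) = (6, 5, 9)


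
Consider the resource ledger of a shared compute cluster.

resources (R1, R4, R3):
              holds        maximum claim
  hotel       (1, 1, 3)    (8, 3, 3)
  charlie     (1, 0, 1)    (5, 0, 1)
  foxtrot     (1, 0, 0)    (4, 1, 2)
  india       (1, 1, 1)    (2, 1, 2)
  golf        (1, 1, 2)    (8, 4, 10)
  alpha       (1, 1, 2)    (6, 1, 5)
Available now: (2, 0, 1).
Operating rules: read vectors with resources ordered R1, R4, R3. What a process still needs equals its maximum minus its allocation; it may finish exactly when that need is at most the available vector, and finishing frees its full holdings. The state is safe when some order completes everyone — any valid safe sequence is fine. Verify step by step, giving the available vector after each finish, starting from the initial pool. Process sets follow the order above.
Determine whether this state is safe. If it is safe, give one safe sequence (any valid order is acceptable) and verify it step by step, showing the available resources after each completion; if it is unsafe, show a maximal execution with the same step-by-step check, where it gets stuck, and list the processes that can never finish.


The state is UNSAFE.
Key observation: no order helps: past india, foxtrot, charlie, alpha, the free pool tops out at (6, 2, 5), below what each blocked process needs in R1.
A maximal execution: india, foxtrot, charlie, alpha — then nothing else fits. Check, step by step:
  pool = (2, 0, 1)
  run india (needs (1, 0, 1), free (2, 0, 1)); after release of (1, 1, 1) the pool is (3, 1, 2)
  run foxtrot (needs (3, 1, 2), free (3, 1, 2)); after release of (1, 0, 0) the pool is (4, 1, 2)
  run charlie (needs (4, 0, 0), free (4, 1, 2)); after release of (1, 0, 1) the pool is (5, 1, 3)
  run alpha (needs (5, 0, 3), free (5, 1, 3)); after release of (1, 1, 2) the pool is (6, 2, 5)
  hotel cannot run: need (7, 2, 0) vs free (6, 2, 5) (insufficient R1)
  golf cannot run: need (7, 3, 8) vs free (6, 2, 5) (insufficient R1, R4 and R3)
Permanently blocked: hotel and golf.


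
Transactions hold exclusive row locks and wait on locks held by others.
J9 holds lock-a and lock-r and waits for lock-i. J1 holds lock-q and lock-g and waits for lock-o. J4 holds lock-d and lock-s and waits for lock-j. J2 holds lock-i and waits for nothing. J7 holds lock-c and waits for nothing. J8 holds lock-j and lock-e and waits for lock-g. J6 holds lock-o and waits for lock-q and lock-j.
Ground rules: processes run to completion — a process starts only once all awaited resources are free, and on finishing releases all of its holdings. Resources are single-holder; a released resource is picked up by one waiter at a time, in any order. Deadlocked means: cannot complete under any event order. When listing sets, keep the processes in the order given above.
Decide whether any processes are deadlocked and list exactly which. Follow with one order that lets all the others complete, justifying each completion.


Deadlocked: J1, J4, J8 and J6.
Key observation: the knot is the closed ring of waits J1 -> J6 -> J1; J8 is caught in further circular waits and J4 waits into the deadlock from upstream.
One completion order for the rest: J7, J2, J9.
Step-by-step check:
  run J7 (it waits on nothing); releases lock-c
  run J2 (it waits on nothing); releases lock-i
  J9: everything it awaited (lock-i) is free; runs, freeing lock-a and lock-r


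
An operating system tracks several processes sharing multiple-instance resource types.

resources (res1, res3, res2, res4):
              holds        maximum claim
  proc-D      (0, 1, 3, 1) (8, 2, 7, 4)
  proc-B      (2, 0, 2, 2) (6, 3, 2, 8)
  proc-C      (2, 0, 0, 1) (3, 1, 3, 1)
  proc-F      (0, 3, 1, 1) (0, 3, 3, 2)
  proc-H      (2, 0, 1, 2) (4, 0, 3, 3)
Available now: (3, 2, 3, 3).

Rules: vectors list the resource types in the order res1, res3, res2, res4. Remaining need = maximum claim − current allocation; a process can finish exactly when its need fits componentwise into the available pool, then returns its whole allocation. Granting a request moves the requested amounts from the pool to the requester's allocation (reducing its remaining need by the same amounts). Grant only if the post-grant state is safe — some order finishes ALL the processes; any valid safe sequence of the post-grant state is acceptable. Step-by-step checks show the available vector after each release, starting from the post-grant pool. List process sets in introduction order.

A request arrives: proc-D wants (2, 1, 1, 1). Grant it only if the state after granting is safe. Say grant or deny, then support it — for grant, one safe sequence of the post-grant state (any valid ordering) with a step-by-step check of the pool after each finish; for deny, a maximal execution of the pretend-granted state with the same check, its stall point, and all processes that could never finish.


GRANT — the state after the grant stays safe, e.g. via proc-F, proc-C, proc-H, proc-B, proc-D.
Key observation: (1, 1, 2, 2) free after granting still covers proc-F first, and each release covers the next.
Verifying the post-grant state step by step:
  pool = (1, 1, 2, 2)
  run proc-F (needs (0, 0, 2, 1), free (1, 1, 2, 2)); after release of (0, 3, 1, 1) the pool is (1, 4, 3, 3)
  run proc-C (needs (1, 1, 3, 0), free (1, 4, 3, 3)); after release of (2, 0, 0, 1) the pool is (3, 4, 3, 4)
  run proc-H (needs (2, 0, 2, 1), free (3, 4, 3, 4)); after release of (2, 0, 1, 2) the pool is (5, 4, 4, 6)
  run proc-B (needs (4, 3, 0, 6), free (5, 4, 4, 6)); after release of (2, 0, 2, 2) the pool is (7, 4, 6, 8)
  run proc-D (needs (6, 0, 3, 2), free (7, 4, 6, 8)); after release of (2, 2, 4, 2) the pool is (9, 6, 10, 10)


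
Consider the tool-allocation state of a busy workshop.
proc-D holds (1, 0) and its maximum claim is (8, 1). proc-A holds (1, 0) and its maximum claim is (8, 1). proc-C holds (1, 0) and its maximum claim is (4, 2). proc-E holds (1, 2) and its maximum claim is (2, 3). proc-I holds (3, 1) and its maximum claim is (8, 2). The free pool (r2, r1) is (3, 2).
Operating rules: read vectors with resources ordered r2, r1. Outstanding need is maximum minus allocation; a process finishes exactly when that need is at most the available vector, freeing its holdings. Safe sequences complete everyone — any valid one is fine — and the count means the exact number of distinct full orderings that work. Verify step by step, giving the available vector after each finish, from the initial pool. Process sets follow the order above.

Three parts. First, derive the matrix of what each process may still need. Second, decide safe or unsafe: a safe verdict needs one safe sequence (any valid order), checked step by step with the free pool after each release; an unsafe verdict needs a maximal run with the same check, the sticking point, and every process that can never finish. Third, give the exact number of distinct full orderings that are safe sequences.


(1) Remaining need (order r2, r1):
  proc-D: (7, 1)
  proc-A: (7, 1)
  proc-C: (3, 2)
  proc-E: (1, 1)
  proc-I: (5, 1)
(2) SAFE, for example via the order proc-C, proc-E, proc-I, proc-D, proc-A.
Key observation: proc-C marks the first exact bind of the order: its need (3, 2) fits the free (3, 2) with zero slack on a requested resource.
Check, step by step:
  pool = (3, 2)
  proc-C: need (3, 2) fits (3, 2); releases (1, 0), pool now (4, 2)
  proc-E: need (1, 1) fits (4, 2); releases (1, 2), pool now (5, 4)
  proc-I: need (5, 1) fits (5, 4); releases (3, 1), pool now (8, 5)
  proc-D: need (7, 1) fits (8, 5); releases (1, 0), pool now (9, 5)
  proc-A: need (7, 1) fits (9, 5); releases (1, 0), pool now (10, 5)
(3) Precisely 4 of the possible complete orderings are safe sequences.


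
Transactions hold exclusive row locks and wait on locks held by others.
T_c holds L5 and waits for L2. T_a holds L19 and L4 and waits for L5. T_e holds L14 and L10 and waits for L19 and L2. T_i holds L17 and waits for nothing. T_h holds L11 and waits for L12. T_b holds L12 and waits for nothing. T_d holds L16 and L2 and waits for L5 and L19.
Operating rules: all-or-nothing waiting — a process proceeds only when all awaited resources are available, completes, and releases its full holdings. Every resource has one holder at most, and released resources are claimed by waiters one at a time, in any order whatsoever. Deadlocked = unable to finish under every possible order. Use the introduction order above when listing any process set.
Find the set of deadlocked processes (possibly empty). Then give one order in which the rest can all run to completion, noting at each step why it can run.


Deadlocked set: T_c, T_a, T_e and T_d.
Key observation: along T_c -> T_d -> T_c, each member waits on what the next one holds — a deadlock; T_a is caught in further circular waits and T_e waits into the deadlock from upstream.
A valid finishing order for the others: T_b, T_i, T_h.
Walking it through:
  T_b waits on nothing -> runs at once and releases L12
  T_i waits on nothing -> runs at once and releases L17
  T_h waits on L12 — all released -> runs and releases L11


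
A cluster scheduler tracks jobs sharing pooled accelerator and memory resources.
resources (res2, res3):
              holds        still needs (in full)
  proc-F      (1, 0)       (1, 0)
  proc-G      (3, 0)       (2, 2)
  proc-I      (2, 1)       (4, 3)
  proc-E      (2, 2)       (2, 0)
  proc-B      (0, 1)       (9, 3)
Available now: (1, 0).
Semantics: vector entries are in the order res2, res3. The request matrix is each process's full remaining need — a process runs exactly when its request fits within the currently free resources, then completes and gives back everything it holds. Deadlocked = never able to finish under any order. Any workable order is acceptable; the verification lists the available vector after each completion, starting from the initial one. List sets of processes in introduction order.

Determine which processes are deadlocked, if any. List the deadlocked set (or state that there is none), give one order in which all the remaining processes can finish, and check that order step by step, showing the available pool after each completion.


Deadlocked: proc-I and proc-B.
Key observation: the pool after proc-F, proc-E, proc-G is (7, 2); every surviving request exceeds it in res3, so progress ends there.
A valid finishing order for the others: proc-F, proc-E, proc-G. Walking it through:
  pool = (1, 0)
  proc-F needs (1, 0) <= (1, 0) -> finishes; pool += (1, 0) = (2, 0)
  proc-E needs (2, 0) <= (2, 0) -> finishes; pool += (2, 2) = (4, 2)
  proc-G needs (2, 2) <= (4, 2) -> finishes; pool += (3, 0) = (7, 2)
The stuck group stays short no matter what:
  proc-I still needs (4, 3) but only (7, 2) is free — short on res3
  proc-B still needs (9, 3) but only (7, 2) is free — short on res2 and res3


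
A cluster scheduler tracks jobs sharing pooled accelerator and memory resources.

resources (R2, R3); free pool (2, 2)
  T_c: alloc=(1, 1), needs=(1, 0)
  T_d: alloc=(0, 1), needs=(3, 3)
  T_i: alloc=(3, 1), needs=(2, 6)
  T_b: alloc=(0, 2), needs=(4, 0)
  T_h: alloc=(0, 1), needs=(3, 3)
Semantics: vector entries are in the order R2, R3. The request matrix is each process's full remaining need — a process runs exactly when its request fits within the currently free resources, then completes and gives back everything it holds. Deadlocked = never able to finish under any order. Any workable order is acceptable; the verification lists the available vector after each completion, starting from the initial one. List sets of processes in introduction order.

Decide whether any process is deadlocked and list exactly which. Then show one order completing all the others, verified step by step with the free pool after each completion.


Deadlocked: T_i and T_b.
Key observation: after T_c, T_d, T_h the pool peaks at (3, 5), and each blocked process is short somewhere: T_i on R3; T_b on R2.
A valid finishing order for the others: T_c, T_d, T_h. Verifying each step:
  pool = (2, 2)
  run T_c (needs (1, 0), free (2, 2)); after release of (1, 1) the pool is (3, 3)
  run T_d (needs (3, 3), free (3, 3)); after release of (0, 1) the pool is (3, 4)
  run T_h (needs (3, 3), free (3, 4)); after release of (0, 1) the pool is (3, 5)
The stuck group stays short no matter what:
  blocked: T_i wants (2, 6), pool (3, 5) — not enough R3
  blocked: T_b wants (4, 0), pool (3, 5) — not enough R2
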